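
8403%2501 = 900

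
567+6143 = 6710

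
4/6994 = 2/3497=0.00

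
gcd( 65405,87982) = 1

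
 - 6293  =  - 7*899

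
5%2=1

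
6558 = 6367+191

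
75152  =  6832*11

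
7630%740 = 230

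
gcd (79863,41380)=1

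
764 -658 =106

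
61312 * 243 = 14898816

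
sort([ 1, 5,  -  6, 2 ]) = [ - 6,1 , 2, 5]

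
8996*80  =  719680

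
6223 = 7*889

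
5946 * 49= 291354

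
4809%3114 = 1695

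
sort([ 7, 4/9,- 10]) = [ - 10, 4/9, 7]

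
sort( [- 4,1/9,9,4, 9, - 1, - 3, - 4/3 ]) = [-4,-3, - 4/3, - 1, 1/9, 4 , 9  ,  9] 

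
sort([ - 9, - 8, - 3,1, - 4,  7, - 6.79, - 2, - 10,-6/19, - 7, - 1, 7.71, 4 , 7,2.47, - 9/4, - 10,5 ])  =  [- 10,-10 , - 9,-8, - 7 , - 6.79, - 4, - 3, - 9/4, - 2, - 1,-6/19, 1, 2.47, 4, 5, 7, 7, 7.71 ] 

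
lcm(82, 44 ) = 1804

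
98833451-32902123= 65931328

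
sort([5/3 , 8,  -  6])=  [ - 6, 5/3,8] 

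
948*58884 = 55822032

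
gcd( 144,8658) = 18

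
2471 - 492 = 1979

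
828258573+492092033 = 1320350606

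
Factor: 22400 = 2^7*5^2*7^1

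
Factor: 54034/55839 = 2^1*3^( - 1 )*7^( -1 )*2659^( - 1 )  *27017^1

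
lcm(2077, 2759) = 184853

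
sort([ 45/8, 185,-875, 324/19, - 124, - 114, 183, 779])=[ - 875, - 124,- 114, 45/8,  324/19,183, 185,779]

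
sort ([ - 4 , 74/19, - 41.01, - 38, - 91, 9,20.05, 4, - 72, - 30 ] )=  [-91 , - 72, - 41.01, -38 ,-30,  -  4, 74/19,4,9,20.05]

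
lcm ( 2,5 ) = 10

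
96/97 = 96/97 = 0.99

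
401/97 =4 + 13/97 = 4.13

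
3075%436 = 23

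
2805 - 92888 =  - 90083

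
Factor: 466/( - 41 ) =- 2^1*41^( - 1 )*233^1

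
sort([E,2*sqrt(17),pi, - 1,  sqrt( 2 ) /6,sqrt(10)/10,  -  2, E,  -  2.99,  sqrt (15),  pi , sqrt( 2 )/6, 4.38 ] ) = [ -2.99, - 2 , - 1,sqrt (2)/6,sqrt( 2) /6, sqrt ( 10 ) /10,E, E, pi , pi,  sqrt ( 15) , 4.38, 2*sqrt ( 17) ]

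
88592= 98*904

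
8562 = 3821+4741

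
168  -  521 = - 353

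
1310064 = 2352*557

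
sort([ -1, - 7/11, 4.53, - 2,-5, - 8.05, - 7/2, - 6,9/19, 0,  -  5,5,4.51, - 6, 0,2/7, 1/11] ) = [  -  8.05, - 6, - 6,-5, - 5, - 7/2,- 2, - 1, - 7/11, 0, 0, 1/11,2/7 , 9/19,4.51  ,  4.53, 5 ] 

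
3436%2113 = 1323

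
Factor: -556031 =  - 7^1*79433^1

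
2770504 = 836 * 3314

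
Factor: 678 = 2^1*3^1 * 113^1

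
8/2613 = 8/2613= 0.00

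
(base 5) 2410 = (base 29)c7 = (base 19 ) ID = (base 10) 355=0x163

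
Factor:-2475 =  - 3^2*5^2*11^1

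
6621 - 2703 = 3918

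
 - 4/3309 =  - 4/3309 = -0.00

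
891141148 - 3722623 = 887418525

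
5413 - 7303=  - 1890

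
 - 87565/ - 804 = 87565/804= 108.91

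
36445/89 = 36445/89  =  409.49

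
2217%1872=345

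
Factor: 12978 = 2^1 * 3^2 *7^1 * 103^1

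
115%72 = 43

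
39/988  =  3/76 = 0.04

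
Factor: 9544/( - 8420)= - 2^1 * 5^(-1)*421^( - 1) *1193^1 = - 2386/2105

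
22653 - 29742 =- 7089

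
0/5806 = 0 = 0.00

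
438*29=12702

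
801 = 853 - 52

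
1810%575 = 85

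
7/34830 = 7/34830 =0.00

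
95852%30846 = 3314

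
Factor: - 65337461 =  -7^1*2083^1*4481^1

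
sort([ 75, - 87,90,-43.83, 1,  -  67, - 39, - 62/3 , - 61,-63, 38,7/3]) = [-87, -67, - 63, - 61,-43.83, - 39, -62/3, 1,7/3,38,75, 90]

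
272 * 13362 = 3634464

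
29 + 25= 54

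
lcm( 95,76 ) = 380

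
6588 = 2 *3294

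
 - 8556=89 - 8645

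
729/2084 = 729/2084 = 0.35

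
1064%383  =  298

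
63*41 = 2583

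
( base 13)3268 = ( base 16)1B67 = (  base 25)b5f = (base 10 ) 7015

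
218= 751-533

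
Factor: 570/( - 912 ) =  - 2^ ( - 3)*5^1 = -5/8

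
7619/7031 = 1 + 588/7031 = 1.08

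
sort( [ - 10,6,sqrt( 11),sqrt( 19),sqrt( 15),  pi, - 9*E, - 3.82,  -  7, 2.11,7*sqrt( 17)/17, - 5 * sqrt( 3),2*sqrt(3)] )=[ - 9 * E, - 10, - 5*sqrt( 3 ), - 7, - 3.82, 7 *sqrt( 17) /17,2.11,pi,sqrt( 11),2 * sqrt(3), sqrt(15),  sqrt( 19),  6]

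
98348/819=120 + 68/819 = 120.08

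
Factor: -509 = -509^1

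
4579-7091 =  - 2512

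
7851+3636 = 11487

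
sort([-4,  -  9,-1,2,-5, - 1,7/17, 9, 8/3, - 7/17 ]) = [ - 9 ,  -  5,-4, - 1, - 1,  -  7/17 , 7/17,2,8/3,9]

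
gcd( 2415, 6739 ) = 23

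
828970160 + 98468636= 927438796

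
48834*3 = 146502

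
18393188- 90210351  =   - 71817163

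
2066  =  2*1033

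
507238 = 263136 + 244102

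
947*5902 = 5589194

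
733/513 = 733/513  =  1.43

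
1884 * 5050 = 9514200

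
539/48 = 539/48 = 11.23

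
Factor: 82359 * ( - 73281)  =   - 3^3*13^1*1879^1*9151^1 = -6035349879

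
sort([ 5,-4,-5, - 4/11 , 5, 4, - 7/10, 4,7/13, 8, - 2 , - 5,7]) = [ - 5,-5, - 4, - 2, - 7/10, - 4/11, 7/13,4,4, 5, 5 , 7, 8 ] 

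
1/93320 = 1/93320 = 0.00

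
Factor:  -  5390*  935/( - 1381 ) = 2^1*5^2*7^2 * 11^2*17^1 * 1381^( - 1 ) = 5039650/1381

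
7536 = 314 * 24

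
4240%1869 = 502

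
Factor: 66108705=3^1*5^1*13^1*347^1*977^1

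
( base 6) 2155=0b111110111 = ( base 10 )503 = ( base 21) 12K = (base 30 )gn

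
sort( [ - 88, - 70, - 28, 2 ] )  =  [ - 88,-70, - 28, 2] 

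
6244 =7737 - 1493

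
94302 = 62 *1521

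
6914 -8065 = - 1151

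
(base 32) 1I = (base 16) 32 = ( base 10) 50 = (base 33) 1H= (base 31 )1j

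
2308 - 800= 1508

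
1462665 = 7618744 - 6156079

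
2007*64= 128448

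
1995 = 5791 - 3796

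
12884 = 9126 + 3758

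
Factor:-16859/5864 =-23/8 = -  2^(-3)*23^1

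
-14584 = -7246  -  7338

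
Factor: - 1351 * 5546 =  - 2^1*7^1*47^1 * 59^1*193^1 = -7492646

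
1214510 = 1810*671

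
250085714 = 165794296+84291418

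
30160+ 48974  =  79134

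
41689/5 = 41689/5 =8337.80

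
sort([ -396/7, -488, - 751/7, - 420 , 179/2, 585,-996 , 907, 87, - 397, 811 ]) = [-996,-488,  -  420, - 397, - 751/7, - 396/7,87 , 179/2,585,  811,  907 ] 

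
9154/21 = 9154/21 = 435.90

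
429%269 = 160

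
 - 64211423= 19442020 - 83653443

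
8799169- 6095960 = 2703209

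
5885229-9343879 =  - 3458650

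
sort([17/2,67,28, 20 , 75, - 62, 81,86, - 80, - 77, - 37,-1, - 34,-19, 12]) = [ - 80, - 77, - 62, - 37, - 34, - 19,-1, 17/2,12, 20,28,67,75,81, 86 ] 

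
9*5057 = 45513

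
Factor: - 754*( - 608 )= 2^6*13^1*19^1 *29^1 = 458432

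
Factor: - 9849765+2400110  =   - 5^1*17^1*87643^1 = - 7449655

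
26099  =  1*26099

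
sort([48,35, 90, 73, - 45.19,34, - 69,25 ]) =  [ -69, - 45.19, 25, 34,35,48,73, 90]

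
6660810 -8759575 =  -  2098765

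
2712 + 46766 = 49478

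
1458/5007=486/1669  =  0.29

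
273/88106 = 273/88106=0.00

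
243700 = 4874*50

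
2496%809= 69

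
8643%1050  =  243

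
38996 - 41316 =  - 2320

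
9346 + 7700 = 17046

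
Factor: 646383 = 3^1 * 215461^1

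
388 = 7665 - 7277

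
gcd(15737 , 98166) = 1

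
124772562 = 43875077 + 80897485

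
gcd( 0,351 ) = 351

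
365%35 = 15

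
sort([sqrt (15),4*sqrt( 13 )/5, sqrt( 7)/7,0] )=[0,sqrt( 7)/7,4*sqrt( 13)/5, sqrt( 15)]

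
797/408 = 1+389/408 = 1.95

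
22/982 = 11/491 = 0.02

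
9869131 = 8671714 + 1197417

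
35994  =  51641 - 15647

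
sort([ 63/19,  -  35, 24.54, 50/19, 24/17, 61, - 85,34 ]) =[ - 85,  -  35, 24/17,50/19,63/19, 24.54,  34,  61]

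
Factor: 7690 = 2^1*5^1*769^1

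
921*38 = 34998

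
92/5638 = 46/2819 = 0.02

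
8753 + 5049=13802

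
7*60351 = 422457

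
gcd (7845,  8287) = 1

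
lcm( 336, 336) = 336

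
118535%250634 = 118535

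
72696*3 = 218088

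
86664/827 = 86664/827 = 104.79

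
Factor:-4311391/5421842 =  - 2^( - 1)*7^1*53^1*11621^1*2710921^( - 1 ) 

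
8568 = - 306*( - 28 ) 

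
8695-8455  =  240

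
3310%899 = 613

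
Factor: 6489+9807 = 2^3*3^1*7^1*97^1 = 16296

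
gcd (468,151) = 1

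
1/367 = 1/367 = 0.00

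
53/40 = 53/40=1.32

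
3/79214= 3/79214  =  0.00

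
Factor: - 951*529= -3^1 * 23^2*317^1 = -503079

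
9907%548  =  43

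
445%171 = 103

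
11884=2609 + 9275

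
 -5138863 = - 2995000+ - 2143863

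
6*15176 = 91056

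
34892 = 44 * 793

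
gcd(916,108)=4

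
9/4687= 9/4687= 0.00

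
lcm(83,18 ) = 1494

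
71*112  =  7952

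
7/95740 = 7/95740=0.00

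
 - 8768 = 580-9348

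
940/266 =3 + 71/133 = 3.53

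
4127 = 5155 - 1028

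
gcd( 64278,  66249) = 9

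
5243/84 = 62 + 5/12 = 62.42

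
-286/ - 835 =286/835 = 0.34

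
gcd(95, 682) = 1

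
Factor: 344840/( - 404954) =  - 2^2  *5^1*  11^ (-1)*37^1*79^( - 1 )  =  - 740/869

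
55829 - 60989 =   -  5160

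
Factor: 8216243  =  7^1*1173749^1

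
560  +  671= 1231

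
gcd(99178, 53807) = 1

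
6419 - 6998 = -579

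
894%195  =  114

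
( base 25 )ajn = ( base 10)6748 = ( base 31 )70L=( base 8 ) 15134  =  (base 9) 10227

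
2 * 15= 30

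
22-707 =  - 685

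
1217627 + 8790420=10008047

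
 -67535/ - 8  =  8441 + 7/8 = 8441.88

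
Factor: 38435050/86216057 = 2^1 * 5^2*109^(-1)*167^1*379^( - 1)*2087^(- 1)*4603^1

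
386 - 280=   106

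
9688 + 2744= 12432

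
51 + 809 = 860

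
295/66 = 295/66 = 4.47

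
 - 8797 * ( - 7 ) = 61579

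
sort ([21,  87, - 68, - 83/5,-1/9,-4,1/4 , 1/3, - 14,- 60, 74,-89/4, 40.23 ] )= [-68, - 60,-89/4,  -  83/5, - 14,  -  4,-1/9 , 1/4,  1/3,  21,40.23  ,  74,  87]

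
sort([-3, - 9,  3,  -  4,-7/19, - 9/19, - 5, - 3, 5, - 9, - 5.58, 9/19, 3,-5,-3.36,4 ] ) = [ - 9, - 9,-5.58, - 5,  -  5,-4,-3.36, - 3, -3, - 9/19, - 7/19,9/19,3, 3, 4 , 5]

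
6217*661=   4109437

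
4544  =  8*568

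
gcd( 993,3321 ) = 3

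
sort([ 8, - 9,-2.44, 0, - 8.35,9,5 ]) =[-9,  -  8.35,-2.44, 0, 5, 8, 9 ]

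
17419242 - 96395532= -78976290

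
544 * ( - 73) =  - 39712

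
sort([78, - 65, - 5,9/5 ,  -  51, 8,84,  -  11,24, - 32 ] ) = [ - 65, - 51, - 32,-11, - 5,9/5, 8, 24, 78, 84]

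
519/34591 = 519/34591 = 0.02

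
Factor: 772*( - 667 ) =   -  514924=-  2^2*23^1*29^1*193^1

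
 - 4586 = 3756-8342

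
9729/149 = 65 + 44/149  =  65.30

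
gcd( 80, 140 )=20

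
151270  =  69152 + 82118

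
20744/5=4148  +  4/5 = 4148.80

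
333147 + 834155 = 1167302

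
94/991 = 94/991 = 0.09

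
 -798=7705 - 8503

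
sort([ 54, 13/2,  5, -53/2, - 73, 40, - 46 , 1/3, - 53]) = [ - 73,-53, - 46, - 53/2,1/3,5,  13/2,40, 54]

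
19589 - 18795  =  794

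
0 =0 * 9058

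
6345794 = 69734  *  91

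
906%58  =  36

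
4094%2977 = 1117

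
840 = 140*6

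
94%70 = 24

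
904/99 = 904/99 = 9.13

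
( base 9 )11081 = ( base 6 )54031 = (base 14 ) 297d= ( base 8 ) 16303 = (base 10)7363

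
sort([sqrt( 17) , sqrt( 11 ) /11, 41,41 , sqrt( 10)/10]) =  [sqrt( 11 )/11, sqrt( 10) /10, sqrt(17 ),41,41 ]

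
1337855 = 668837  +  669018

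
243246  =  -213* (  -  1142) 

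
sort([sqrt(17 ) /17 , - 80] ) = [ - 80,sqrt( 17)/17 ]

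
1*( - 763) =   -  763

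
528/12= 44 = 44.00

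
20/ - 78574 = -1+39277/39287 = - 0.00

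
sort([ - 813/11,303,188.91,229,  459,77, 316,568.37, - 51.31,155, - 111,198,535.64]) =[  -  111, - 813/11,-51.31,  77, 155,188.91,198,229,  303,316,459,535.64, 568.37 ]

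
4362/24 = 181+3/4  =  181.75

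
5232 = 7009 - 1777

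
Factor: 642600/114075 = 952/169=2^3 * 7^1*13^( - 2) *17^1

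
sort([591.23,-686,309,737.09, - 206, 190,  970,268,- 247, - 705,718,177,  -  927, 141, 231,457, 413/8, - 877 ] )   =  [ - 927, - 877, - 705, - 686, - 247, - 206,413/8  ,  141,177 , 190, 231,268, 309,457 , 591.23, 718,737.09,970]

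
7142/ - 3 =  - 7142/3= - 2380.67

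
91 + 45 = 136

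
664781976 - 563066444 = 101715532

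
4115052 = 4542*906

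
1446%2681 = 1446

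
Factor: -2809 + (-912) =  - 3721 = -61^2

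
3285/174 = 18 + 51/58 = 18.88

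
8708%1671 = 353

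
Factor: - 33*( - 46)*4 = 2^3*3^1*11^1*23^1 = 6072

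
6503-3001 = 3502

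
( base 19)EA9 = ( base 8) 12205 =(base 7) 21213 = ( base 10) 5253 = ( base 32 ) 545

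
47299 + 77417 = 124716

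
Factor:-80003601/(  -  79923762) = 2^( - 1 )*653^1*13613^1*4440209^( -1) = 8889289/8880418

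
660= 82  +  578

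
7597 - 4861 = 2736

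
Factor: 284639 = 19^1*71^1*211^1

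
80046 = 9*8894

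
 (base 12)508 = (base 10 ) 728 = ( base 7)2060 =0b1011011000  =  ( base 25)143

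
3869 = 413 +3456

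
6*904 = 5424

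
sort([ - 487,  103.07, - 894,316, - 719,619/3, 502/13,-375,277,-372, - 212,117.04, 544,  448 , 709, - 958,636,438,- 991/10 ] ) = [ - 958, - 894, - 719  , - 487, - 375, - 372, - 212, - 991/10,502/13 , 103.07,117.04,619/3,277, 316,438,448,544,636,  709]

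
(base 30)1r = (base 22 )2d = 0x39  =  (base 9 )63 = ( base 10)57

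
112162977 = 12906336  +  99256641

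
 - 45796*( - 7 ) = 320572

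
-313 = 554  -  867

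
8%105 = 8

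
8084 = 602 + 7482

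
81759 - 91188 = - 9429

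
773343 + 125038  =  898381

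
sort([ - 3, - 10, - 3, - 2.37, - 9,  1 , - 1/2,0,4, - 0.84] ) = [  -  10, -9, - 3, - 3, - 2.37, - 0.84,- 1/2, 0,1,4 ] 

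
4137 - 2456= 1681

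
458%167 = 124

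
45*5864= 263880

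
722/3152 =361/1576  =  0.23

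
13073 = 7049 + 6024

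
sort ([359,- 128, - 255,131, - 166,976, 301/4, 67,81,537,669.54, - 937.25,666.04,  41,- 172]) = [ - 937.25,-255, - 172,  -  166,-128,41, 67 , 301/4,81,131, 359, 537, 666.04,669.54, 976 ]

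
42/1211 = 6/173  =  0.03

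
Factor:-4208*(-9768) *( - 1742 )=  -  2^8*3^1 * 11^1 * 13^1*37^1 * 67^1*263^1 = - 71602722048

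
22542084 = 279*80796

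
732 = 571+161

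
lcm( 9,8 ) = 72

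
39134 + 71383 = 110517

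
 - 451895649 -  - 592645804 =140750155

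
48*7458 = 357984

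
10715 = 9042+1673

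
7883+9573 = 17456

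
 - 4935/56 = - 705/8 = - 88.12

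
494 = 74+420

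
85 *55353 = 4705005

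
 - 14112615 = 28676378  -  42788993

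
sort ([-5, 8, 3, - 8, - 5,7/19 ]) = [ - 8, - 5, - 5,  7/19, 3, 8]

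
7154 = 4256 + 2898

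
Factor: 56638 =2^1*28319^1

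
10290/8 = 1286 + 1/4 = 1286.25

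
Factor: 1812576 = 2^5 *3^1 * 79^1 * 239^1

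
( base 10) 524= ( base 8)1014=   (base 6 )2232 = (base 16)20C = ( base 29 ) I2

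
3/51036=1/17012=0.00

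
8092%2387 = 931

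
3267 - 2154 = 1113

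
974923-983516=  - 8593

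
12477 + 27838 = 40315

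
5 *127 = 635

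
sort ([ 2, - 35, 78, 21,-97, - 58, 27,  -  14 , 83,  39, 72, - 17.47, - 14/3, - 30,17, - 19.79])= [-97, - 58 , - 35, -30, - 19.79, - 17.47,-14,  -  14/3,2, 17, 21, 27,39, 72,  78, 83]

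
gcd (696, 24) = 24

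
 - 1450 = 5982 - 7432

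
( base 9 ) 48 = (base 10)44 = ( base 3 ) 1122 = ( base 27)1H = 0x2c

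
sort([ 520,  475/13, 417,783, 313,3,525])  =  [3,  475/13, 313, 417, 520, 525, 783 ] 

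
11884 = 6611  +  5273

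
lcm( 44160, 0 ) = 0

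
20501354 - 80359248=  - 59857894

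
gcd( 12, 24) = 12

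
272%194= 78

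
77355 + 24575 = 101930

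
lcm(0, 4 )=0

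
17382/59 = 17382/59 = 294.61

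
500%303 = 197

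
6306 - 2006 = 4300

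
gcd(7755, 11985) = 705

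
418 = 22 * 19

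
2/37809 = 2/37809 = 0.00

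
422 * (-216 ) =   -  91152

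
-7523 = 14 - 7537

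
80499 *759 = 61098741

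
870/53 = 870/53 = 16.42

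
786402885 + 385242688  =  1171645573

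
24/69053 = 24/69053 = 0.00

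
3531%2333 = 1198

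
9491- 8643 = 848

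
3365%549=71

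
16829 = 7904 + 8925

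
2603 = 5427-2824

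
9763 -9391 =372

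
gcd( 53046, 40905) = 9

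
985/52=985/52 = 18.94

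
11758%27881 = 11758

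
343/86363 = 343/86363 = 0.00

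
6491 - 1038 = 5453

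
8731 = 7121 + 1610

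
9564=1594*6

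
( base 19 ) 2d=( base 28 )1n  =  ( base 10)51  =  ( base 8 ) 63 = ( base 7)102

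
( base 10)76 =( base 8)114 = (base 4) 1030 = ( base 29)2I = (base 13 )5B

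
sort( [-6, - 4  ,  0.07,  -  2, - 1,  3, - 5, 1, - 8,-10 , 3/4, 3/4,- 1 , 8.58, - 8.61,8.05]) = [- 10, - 8.61,- 8, - 6, - 5, - 4, - 2,  -  1, - 1,0.07,3/4,3/4,1, 3,8.05, 8.58 ]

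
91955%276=47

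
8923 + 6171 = 15094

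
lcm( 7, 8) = 56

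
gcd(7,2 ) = 1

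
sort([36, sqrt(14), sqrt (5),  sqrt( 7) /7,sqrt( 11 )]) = [ sqrt( 7)/7,sqrt( 5), sqrt( 11),sqrt( 14),36]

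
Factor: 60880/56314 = 40/37 = 2^3 * 5^1 * 37^( - 1)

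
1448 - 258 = 1190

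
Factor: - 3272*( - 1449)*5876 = 27858868128 = 2^5* 3^2*7^1*13^1*23^1*113^1*409^1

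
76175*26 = 1980550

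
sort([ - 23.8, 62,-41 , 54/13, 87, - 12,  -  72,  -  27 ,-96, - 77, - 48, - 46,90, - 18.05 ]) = [ - 96, - 77, - 72, - 48,  -  46, - 41 ,-27, - 23.8, - 18.05, - 12, 54/13 , 62,87 , 90]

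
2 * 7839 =15678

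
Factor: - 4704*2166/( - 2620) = 2547216/655 = 2^4*3^2*5^( - 1 )*7^2*19^2*131^( -1 ) 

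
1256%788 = 468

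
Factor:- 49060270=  - 2^1*5^1*7^2*59^1*1697^1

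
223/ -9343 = - 223/9343 = - 0.02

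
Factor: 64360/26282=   32180/13141 = 2^2 * 5^1*17^ ( - 1)*773^(- 1 )*1609^1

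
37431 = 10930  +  26501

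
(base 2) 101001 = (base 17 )27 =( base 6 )105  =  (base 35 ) 16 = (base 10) 41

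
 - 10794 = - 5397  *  2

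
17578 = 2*8789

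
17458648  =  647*26984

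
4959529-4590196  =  369333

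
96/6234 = 16/1039 = 0.02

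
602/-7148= - 1 + 3273/3574=- 0.08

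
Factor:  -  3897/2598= -2^( - 1)*  3^1 = - 3/2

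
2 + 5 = 7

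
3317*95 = 315115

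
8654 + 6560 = 15214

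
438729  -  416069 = 22660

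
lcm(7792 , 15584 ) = 15584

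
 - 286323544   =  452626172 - 738949716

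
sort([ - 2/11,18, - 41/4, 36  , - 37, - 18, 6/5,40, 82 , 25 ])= [ - 37, - 18,-41/4, - 2/11,6/5,18,25, 36,40, 82]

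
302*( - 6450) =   -  1947900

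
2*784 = 1568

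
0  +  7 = 7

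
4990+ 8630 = 13620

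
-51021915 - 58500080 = -109521995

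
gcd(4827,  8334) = 3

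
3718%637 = 533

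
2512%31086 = 2512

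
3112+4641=7753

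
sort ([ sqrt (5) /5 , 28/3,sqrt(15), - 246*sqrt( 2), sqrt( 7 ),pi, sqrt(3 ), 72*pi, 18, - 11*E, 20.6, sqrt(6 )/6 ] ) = [ - 246*sqrt( 2 ), - 11*E, sqrt( 6 )/6,  sqrt( 5)/5,sqrt (3), sqrt ( 7 ),pi, sqrt(15 ), 28/3,18, 20.6, 72*pi ]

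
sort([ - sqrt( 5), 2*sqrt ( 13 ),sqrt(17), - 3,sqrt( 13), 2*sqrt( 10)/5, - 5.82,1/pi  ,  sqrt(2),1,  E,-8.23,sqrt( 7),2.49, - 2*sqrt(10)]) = [ - 8.23, - 2*sqrt ( 10 ),-5.82,  -  3 , - sqrt ( 5 ),1/pi , 1 , 2 * sqrt(10 ) /5,sqrt( 2) , 2.49 , sqrt ( 7 ), E,sqrt( 13 ),sqrt ( 17),2*sqrt( 13)]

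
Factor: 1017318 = 2^1*3^1*169553^1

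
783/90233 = 783/90233 = 0.01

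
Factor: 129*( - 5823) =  - 3^3*43^1*647^1  =  - 751167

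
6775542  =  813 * 8334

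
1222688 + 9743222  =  10965910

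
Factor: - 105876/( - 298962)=346/977 = 2^1 * 173^1*977^( - 1)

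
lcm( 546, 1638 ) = 1638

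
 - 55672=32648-88320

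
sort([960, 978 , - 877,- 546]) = [- 877, - 546, 960, 978 ] 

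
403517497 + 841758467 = 1245275964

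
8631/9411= 2877/3137 = 0.92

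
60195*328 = 19743960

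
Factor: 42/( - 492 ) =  - 7/82 = - 2^( - 1)*7^1 *41^( - 1 ) 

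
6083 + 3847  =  9930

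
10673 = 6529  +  4144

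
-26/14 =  - 2 + 1/7  =  -1.86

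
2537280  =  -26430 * ( - 96 )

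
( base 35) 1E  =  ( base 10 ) 49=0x31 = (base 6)121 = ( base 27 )1m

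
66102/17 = 66102/17= 3888.35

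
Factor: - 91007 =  - 7^1 * 13001^1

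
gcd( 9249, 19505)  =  1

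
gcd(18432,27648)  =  9216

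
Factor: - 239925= - 3^1*5^2*7^1*457^1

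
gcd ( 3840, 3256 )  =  8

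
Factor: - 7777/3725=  - 5^( - 2)*7^1*11^1*101^1*149^(-1 )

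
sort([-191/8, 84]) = [ - 191/8,84 ] 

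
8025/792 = 10+35/264 = 10.13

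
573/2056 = 573/2056 = 0.28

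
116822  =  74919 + 41903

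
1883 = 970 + 913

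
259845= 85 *3057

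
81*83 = 6723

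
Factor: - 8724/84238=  - 4362/42119 =-  2^1*3^1*7^(- 1)*11^(-1) * 547^ ( - 1)*727^1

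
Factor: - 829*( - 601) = 498229 =601^1 *829^1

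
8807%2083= 475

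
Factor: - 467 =- 467^1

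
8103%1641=1539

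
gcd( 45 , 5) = 5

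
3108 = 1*3108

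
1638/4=819/2 = 409.50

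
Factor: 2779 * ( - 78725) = - 218776775= - 5^2* 7^1*47^1*67^1 * 397^1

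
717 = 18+699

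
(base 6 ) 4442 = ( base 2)10000001010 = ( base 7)3005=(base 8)2012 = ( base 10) 1034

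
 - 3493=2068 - 5561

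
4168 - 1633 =2535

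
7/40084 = 7/40084 = 0.00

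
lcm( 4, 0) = 0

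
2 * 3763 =7526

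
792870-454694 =338176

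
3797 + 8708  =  12505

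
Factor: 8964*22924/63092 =2^2* 3^3*11^1*83^1*521^1*15773^(  -  1 )  =  51372684/15773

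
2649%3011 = 2649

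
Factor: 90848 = 2^5*17^1*167^1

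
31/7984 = 31/7984 = 0.00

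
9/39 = 3/13 = 0.23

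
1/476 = 1/476= 0.00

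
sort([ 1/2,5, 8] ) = [ 1/2, 5,8]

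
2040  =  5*408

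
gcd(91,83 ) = 1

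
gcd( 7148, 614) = 2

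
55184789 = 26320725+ 28864064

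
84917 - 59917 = 25000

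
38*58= 2204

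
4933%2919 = 2014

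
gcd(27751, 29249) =1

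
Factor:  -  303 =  - 3^1 * 101^1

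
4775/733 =4775/733 = 6.51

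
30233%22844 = 7389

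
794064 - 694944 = 99120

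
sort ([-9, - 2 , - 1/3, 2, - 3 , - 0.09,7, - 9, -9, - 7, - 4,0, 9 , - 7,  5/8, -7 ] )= [ - 9 , - 9, - 9, - 7, - 7, - 7 ,-4,-3, - 2, - 1/3, - 0.09,0,5/8, 2,7,  9] 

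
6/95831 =6/95831 = 0.00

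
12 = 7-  - 5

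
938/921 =938/921 =1.02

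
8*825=6600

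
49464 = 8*6183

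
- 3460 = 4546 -8006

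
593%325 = 268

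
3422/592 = 1711/296 = 5.78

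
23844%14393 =9451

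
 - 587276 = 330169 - 917445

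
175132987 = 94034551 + 81098436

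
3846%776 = 742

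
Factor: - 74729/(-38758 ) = 2^( - 1 )*19379^( - 1 )*74729^1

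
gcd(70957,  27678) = 1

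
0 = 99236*0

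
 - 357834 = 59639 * ( - 6 ) 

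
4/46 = 2/23 = 0.09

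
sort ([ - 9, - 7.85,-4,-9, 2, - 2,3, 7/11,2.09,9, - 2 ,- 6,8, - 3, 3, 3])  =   [ - 9, -9,-7.85, - 6, - 4, - 3, - 2,-2, 7/11,2, 2.09, 3,3, 3,8,9]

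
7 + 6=13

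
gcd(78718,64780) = 2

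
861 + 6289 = 7150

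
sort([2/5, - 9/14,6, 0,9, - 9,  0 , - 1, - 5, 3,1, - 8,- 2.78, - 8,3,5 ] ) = [-9, - 8, - 8, - 5,- 2.78, - 1, -9/14,0, 0,2/5, 1, 3,3,5 , 6,9] 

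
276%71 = 63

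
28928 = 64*452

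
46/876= 23/438  =  0.05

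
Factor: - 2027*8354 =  - 2^1*2027^1*4177^1 = - 16933558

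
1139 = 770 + 369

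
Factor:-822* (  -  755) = 620610 = 2^1*3^1*5^1 *137^1 * 151^1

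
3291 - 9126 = - 5835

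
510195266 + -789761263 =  - 279565997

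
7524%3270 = 984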